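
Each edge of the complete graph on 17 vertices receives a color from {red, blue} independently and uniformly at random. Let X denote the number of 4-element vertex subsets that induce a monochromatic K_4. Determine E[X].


Let X = Σ_S X_S over the C(17, 4) = 2380 subsets S of size 4, where X_S = 1 if the K_4 on S is monochromatic.
For a fixed S, the K_4 on S has C(4, 2) = 6 edges. P[all 6 edges red] = (1/2)^6, and likewise for blue, so P[monochromatic] = 2·(1/2)^6 = 2^{1 − 6} = 1/32.
By linearity of expectation: E[X] = C(17, 4) · 2^{1 − 6} = 2380 · 1/32 = 595/8.
Numerically: E[X] ≈ 74.37500.

E[X] = C(17,4)·2^(1−C(4,2)) = 595/8 ≈ 74.37500.


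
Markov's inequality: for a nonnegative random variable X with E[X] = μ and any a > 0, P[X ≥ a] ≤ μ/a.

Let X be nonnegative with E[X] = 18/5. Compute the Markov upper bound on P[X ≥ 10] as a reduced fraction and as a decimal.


μ = E[X] = 18/5, a = 10.
Markov: P[X ≥ 10] ≤ μ/a = (18/5)/10 = 9/25.
Numerically: ≈ 0.3600.
(Since a = 10 > μ = 3.6000, the bound 9/25 is < 1 and informative.)

P[X ≥ 10] ≤ 9/25 ≈ 0.3600.


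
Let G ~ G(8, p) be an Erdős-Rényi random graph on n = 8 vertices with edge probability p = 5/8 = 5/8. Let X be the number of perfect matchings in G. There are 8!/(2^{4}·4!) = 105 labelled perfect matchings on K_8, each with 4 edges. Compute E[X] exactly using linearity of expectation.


K_8 has 8!/(2^{4}·4!) = 105 labelled perfect matchings.
For each such perfect matching H, let X_H = 1 if all 4 edges of H are present in G. Then P[X_H = 1] = p^{4} = (5/8)^{4} = 625/4096.
By linearity of expectation: E[X] = Σ_H E[X_H] = 105 · p^{4} = 105 · 625/4096 = 65625/4096.
Numerically: E[X] ≈ 16.02.

E[X] = 105 · (5/8)^{4} = 65625/4096 ≈ 16.02.


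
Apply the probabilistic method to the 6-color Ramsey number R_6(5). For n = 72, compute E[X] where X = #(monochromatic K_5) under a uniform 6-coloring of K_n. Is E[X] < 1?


E[X] = C(72, 5) · 6^{1 − 10} = 13991544 · 6^{−9} = 13991544/10077696.
As a reduced fraction: E[X] = 194327/139968 ≈ 1.38837.
Is E[X] < 1? NO.
Since E[X] ≥ 1, the first-moment bound is inconclusive at n = 72; it does NOT by itself certify R_6(5) > 72.

E[X] = 194327/139968 ≈ 1.38837; E[X] ≥ 1; first-moment method inconclusive here.


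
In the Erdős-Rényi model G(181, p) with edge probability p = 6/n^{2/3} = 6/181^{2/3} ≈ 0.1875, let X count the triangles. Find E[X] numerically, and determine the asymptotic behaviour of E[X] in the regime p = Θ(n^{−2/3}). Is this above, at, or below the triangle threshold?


Number of potential triangles: C(181, 3) = 971970.
Each occurs with probability p³ ≈ (0.1875)³ ≈ 6.593205e-03.
By linearity: E[X] = C(181, 3)·p³ ≈ 971970 · 6.593205e-03 ≈ 6408.3978.
Since α = 2/3 < 1, p = c/n^{2/3} ≫ 1/n is above the triangle threshold p ~ 1/n. Asymptotically E[X] ~ (c³/6)·n^{3(1−α)} = (6³/6)·n^{1} → ∞; triangles are abundant w.h.p.

E[X] ≈ 6408.3978; in regime p = Θ(1/n^{2/3}) E[X] diverges (above the triangle threshold p ~ 1/n).


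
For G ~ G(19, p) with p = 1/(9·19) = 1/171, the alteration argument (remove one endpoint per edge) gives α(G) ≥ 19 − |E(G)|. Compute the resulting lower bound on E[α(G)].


E[|E(G)|] = C(19, 2)·p = 171 · (1/171) = 1.
E[α(G)] ≥ n − E[|E(G)|] = 19 − 1 = 18.
Numerically: ≈ 18.00000.
(This is only a lower bound; the true E[α(G)] may be larger.)

E[α(G)] ≥ 18 ≈ 18.00000.


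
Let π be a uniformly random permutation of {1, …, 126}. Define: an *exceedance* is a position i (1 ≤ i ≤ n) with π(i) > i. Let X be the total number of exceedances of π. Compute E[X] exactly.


Write X = Σ_{i=1}^{126} X_i, where X_i = 1_{π(i) > i}.
For each fixed i, π(i) is uniform over {1, …, 126} (marginal of a uniform permutation), so P[π(i) > i] = (n − i)/n. Summing: Σ_{i=1}^{126} (n − i)/n = (0 + 1 + … + 125)/126 = 126(126 − 1)/(2·126) = (126 − 1)/2.
Hence E[X] = Σ_{i=1}^{126} (126 − i)/126 = 125/2 ≈ 62.5000.

E[X] = 125/2 = 62.5000.


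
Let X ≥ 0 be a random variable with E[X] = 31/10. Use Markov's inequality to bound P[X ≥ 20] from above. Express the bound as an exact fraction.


μ = E[X] = 31/10, a = 20.
Markov: P[X ≥ 20] ≤ μ/a = (31/10)/20 = 31/200.
Numerically: ≈ 0.15500.
(Since a = 20 > μ = 3.10000, the bound 31/200 is < 1 and informative.)

P[X ≥ 20] ≤ 31/200 ≈ 0.15500.


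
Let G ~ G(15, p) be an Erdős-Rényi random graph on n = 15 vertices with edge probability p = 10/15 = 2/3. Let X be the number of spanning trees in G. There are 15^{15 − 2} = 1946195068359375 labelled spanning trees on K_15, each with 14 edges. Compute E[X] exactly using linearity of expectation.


K_15 has 15^{15 − 2} = 1946195068359375 labelled spanning trees.
For each such spanning tree H, let X_H = 1 if all 14 edges of H are present in G. Then P[X_H = 1] = p^{14} = (2/3)^{14} = 16384/4782969.
By linearity: E[X] = Σ_H E[X_H] = 1946195068359375 · p^{14} = 1946195068359375 · 16384/4782969 = 20000000000000/3.
Numerically: E[X] ≈ 6.67e+12.

E[X] = 1946195068359375 · (2/3)^{14} = 20000000000000/3 ≈ 6.67e+12.


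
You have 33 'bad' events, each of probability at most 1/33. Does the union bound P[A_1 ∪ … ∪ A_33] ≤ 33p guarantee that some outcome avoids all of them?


Union bound: P[∪_{i=1}^{33} A_i] ≤ Σ_i P[A_i] ≤ 33·p = 33·(1/33) = 1.
Numerically: 1 ≈ 1.0000000.
Is 1 < 1? NO.
Since the bound 1 is ≥ 1, the union bound is uninformative here; it does NOT by itself certify existence.

33·p = 1 ≈ 1.0000000; existence NOT certified by the union bound.


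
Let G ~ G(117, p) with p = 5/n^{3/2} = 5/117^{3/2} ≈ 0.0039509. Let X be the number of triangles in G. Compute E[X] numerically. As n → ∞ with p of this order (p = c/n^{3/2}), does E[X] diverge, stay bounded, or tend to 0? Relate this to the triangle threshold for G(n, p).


Number of potential triangles: C(117, 3) = 260130.
Each occurs with probability p³ ≈ (0.0039509)³ ≈ 6.1669956e-08.
By linearity: E[X] = C(117, 3)·p³ ≈ 260130 · 6.1669956e-08 ≈ 0.01604.
Since α = 3/2 > 1, p = c/n^{3/2} = o(1/n) is below the triangle threshold p ~ 1/n. Asymptotically E[X] ~ (c³/6)·n^{3(1−α)} = (5³/6)·n^{-1.5} → 0, so by Markov's inequality G has no triangles w.h.p.

E[X] ≈ 0.01604; in regime p = Θ(1/n^{3/2}) E[X] tends to 0 (below the triangle threshold p ~ 1/n).


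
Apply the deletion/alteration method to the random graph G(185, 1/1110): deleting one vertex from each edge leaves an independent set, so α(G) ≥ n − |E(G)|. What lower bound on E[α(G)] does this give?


E[|E(G)|] = C(185, 2)·p = 17020 · (1/1110) = 46/3.
E[α(G)] ≥ n − E[|E(G)|] = 185 − 46/3 = 509/3.
Numerically: ≈ 169.666667.
(This is only a lower bound; the true E[α(G)] may be larger.)

E[α(G)] ≥ 509/3 ≈ 169.666667.


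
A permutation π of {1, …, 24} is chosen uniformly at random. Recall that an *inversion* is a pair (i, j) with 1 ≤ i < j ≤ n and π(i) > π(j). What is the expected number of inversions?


Write X = Σ X_I over the C(24, 2) = 276 pairs i < j, with X_I the indicator of one inversion.
There are 276 indicators.
For each fixed pair i < j, the values π(i) and π(j) are two distinct elements of {1, …, 24} in uniformly random order; by symmetry P[π(i) > π(j)] = 1/2.
By linearity: E[X] = 276 · (1/2) = C(24, 2) · (1/2) = 276/2 = 138 ≈ 138.00000.

E[X] = 138 = 138.00000.


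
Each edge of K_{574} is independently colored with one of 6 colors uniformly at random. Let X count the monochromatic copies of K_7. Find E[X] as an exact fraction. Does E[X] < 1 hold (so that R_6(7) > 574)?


E[X] = C(574, 7) · 6^{1 − 21} = 3926481655188664 · 6^{−20} = 3926481655188664/3656158440062976.
As a reduced fraction: E[X] = 490810206898583/457019805007872 ≈ 1.0739364.
Is E[X] < 1? NO.
Since E[X] ≥ 1, the first-moment bound is inconclusive at n = 574; it does NOT by itself certify R_6(7) > 574.

E[X] = 490810206898583/457019805007872 ≈ 1.0739364; E[X] ≥ 1; first-moment method inconclusive here.


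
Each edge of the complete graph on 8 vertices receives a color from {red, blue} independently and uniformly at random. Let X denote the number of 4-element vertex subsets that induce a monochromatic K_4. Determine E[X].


Let X = Σ_S X_S over the C(8, 4) = 70 subsets S of size 4, where X_S = 1 if the K_4 on S is monochromatic.
For a fixed S, the K_4 on S has C(4, 2) = 6 edges. P[all 6 edges red] = (1/2)^6, and likewise for blue, so P[monochromatic] = 2·(1/2)^6 = 2^{1 − 6} = 1/32.
Summing: E[X] = C(8, 4) · 2^{1 − 6} = 70 · 1/32 = 35/16.
Numerically: E[X] ≈ 2.18750.

E[X] = C(8,4)·2^(1−C(4,2)) = 35/16 ≈ 2.18750.


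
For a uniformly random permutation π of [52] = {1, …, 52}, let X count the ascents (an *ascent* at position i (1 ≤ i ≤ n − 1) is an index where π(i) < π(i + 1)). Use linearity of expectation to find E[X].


Write X = Σ X_I over i = 1, …, 51, with X_I the indicator of one ascent.
There are 51 indicators.
For each fixed i, the pair (π(i), π(i+1)) is a uniformly random ordered pair of distinct values from {1, …, 52}; by symmetry P[π(i) < π(i+1)] = 1/2.
By linearity: E[X] = 51 · (1/2) = (52 − 1) · (1/2) = 51/2 ≈ 25.500000.

E[X] = 51/2 = 25.500000.


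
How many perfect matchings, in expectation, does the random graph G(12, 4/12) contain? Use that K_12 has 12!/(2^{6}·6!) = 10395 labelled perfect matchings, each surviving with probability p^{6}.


K_12 has 12!/(2^{6}·6!) = 10395 labelled perfect matchings.
For each such perfect matching H, let X_H = 1 if all 6 edges of H are present in G. Then P[X_H = 1] = p^{6} = (1/3)^{6} = 1/729.
Summing the indicators: E[X] = Σ_H E[X_H] = 10395 · p^{6} = 10395 · 1/729 = 385/27.
Numerically: E[X] ≈ 14.259.

E[X] = 10395 · (1/3)^{6} = 385/27 ≈ 14.259.


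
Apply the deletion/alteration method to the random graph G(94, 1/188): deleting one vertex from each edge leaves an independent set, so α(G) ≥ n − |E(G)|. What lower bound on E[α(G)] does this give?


E[|E(G)|] = C(94, 2)·p = 4371 · (1/188) = 93/4.
E[α(G)] ≥ n − E[|E(G)|] = 94 − 93/4 = 283/4.
Numerically: ≈ 70.750.
(This is only a lower bound; the true E[α(G)] may be larger.)

E[α(G)] ≥ 283/4 ≈ 70.750.


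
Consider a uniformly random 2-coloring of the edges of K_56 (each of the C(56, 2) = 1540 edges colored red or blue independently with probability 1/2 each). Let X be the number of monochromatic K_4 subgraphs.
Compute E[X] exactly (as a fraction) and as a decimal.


Let X = Σ_S X_S over the C(56, 4) = 367290 subsets S of size 4, where X_S = 1 if the K_4 on S is monochromatic.
For a fixed S, the K_4 on S has C(4, 2) = 6 edges. P[all 6 edges red] = (1/2)^6, and likewise for blue, so P[monochromatic] = 2·(1/2)^6 = 2^{1 − 6} = 1/32.
Summing: E[X] = C(56, 4) · 2^{1 − 6} = 367290 · 1/32 = 183645/16.
Numerically: E[X] ≈ 11477.8125.

E[X] = C(56,4)·2^(1−C(4,2)) = 183645/16 ≈ 11477.8125.


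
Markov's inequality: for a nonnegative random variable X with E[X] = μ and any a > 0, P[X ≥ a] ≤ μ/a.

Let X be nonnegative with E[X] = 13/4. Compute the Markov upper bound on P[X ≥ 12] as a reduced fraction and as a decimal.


μ = E[X] = 13/4, a = 12.
Markov: P[X ≥ 12] ≤ μ/a = (13/4)/12 = 13/48.
Numerically: ≈ 0.271.
(Since a = 12 > μ = 3.250, the bound 13/48 is < 1 and informative.)

P[X ≥ 12] ≤ 13/48 ≈ 0.271.


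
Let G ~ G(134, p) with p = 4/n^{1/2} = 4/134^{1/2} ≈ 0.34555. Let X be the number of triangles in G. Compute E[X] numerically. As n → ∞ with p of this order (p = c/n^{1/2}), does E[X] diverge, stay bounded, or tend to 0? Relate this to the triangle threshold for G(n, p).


Number of potential triangles: C(134, 3) = 392084.
Each occurs with probability p³ ≈ (0.34555)³ ≈ 4.1259387e-02.
By linearity: E[X] = C(134, 3)·p³ ≈ 392084 · 4.1259387e-02 ≈ 16177.14568.
Since α = 1/2 < 1, p = c/n^{1/2} ≫ 1/n is above the triangle threshold p ~ 1/n. Asymptotically E[X] ~ (c³/6)·n^{3(1−α)} = (4³/6)·n^{1.5} → ∞; triangles are abundant w.h.p.

E[X] ≈ 16177.14568; in regime p = Θ(1/n^{1/2}) E[X] diverges (above the triangle threshold p ~ 1/n).


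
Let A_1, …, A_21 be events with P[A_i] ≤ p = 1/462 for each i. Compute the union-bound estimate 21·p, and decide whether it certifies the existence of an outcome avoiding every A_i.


Union bound: P[∪_{i=1}^{21} A_i] ≤ Σ_i P[A_i] ≤ 21·p = 21·(1/462) = 1/22.
Numerically: 1/22 ≈ 0.0455.
Is 1/22 < 1? YES.
Since P[∪ A_i] ≤ 1/22 < 1, the complement has P[∩ A_i^c] ≥ 1 − 1/22 = 21/22 > 0, so some outcome avoids every A_i.

21·p = 1/22 ≈ 0.0455; existence CERTIFIED by the union bound.


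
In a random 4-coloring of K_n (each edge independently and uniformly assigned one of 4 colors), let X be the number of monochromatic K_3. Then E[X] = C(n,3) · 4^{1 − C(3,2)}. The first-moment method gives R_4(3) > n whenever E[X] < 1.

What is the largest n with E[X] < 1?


We need C(n, 3) · 4^{1 − 3} < 1, i.e. C(n, 3) < 4^{3 − 1} = 16.
Check values of n near the boundary:
  n = 3: C(3, 3) = 1; 1 < 16? YES
  n = 4: C(4, 3) = 4; 4 < 16? YES
  n = 5: C(5, 3) = 10; 10 < 16? YES
  n = 6: C(6, 3) = 20; 20 < 16? NO
  n = 7: C(7, 3) = 35; 35 < 16? NO
The largest n with C(n, 3) < 16 is n = 5 (where E[X] = 5/8 ≈ 0.62500). Hence R_4(3) > 5, i.e. R_4(3) ≥ 6.

Largest n = 5; hence R_4(3) > 5.


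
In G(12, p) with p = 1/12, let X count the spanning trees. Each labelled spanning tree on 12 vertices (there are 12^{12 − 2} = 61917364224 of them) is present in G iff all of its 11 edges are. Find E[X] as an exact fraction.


K_12 has 12^{12 − 2} = 61917364224 labelled spanning trees.
For each such spanning tree H, let X_H = 1 if all 11 edges of H are present in G. Then P[X_H = 1] = p^{11} = (1/12)^{11} = 1/743008370688.
By linearity of expectation: E[X] = Σ_H E[X_H] = 61917364224 · p^{11} = 61917364224 · 1/743008370688 = 1/12.
Numerically: E[X] ≈ 0.08333.

E[X] = 61917364224 · (1/12)^{11} = 1/12 ≈ 0.08333.


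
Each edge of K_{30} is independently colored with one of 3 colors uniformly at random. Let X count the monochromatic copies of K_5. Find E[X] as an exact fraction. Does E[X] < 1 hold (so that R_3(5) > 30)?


E[X] = C(30, 5) · 3^{1 − 10} = 142506 · 3^{−9} = 142506/19683.
As a reduced fraction: E[X] = 5278/729 ≈ 7.240.
Is E[X] < 1? NO.
Since E[X] ≥ 1, the first-moment bound is inconclusive at n = 30; it does NOT by itself certify R_3(5) > 30.

E[X] = 5278/729 ≈ 7.240; E[X] ≥ 1; first-moment method inconclusive here.


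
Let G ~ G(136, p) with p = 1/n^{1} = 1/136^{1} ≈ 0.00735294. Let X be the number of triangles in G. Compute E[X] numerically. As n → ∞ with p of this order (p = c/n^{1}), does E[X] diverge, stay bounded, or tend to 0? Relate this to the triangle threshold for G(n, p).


Number of potential triangles: C(136, 3) = 410040.
Each occurs with probability p³ ≈ (0.00735294)³ ≈ 3.97542235e-07.
By linearity: E[X] = C(136, 3)·p³ ≈ 410040 · 3.97542235e-07 ≈ 0.163008.
Here α = 1, so p = 1/n is exactly at the triangle threshold p ~ 1/n. Asymptotically E[X] → c³/6 = 1³/6 = 1/6 ≈ 0.166667, a bounded constant. In this regime the triangle count is asymptotically Poisson(c³/6).

E[X] ≈ 0.163008; in regime p = Θ(1/n^{1}) E[X] stays bounded (at the triangle threshold p ~ 1/n).


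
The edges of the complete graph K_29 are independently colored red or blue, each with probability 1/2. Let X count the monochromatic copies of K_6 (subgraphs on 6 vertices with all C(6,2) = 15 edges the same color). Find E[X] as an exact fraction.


Let X = Σ_S X_S over the C(29, 6) = 475020 subsets S of size 6, where X_S = 1 if the K_6 on S is monochromatic.
For a fixed S, the K_6 on S has C(6, 2) = 15 edges. P[all 15 edges red] = (1/2)^15, and likewise for blue, so P[monochromatic] = 2·(1/2)^15 = 2^{1 − 15} = 1/16384.
By linearity: E[X] = C(29, 6) · 2^{1 − 15} = 475020 · 1/16384 = 118755/4096.
Numerically: E[X] ≈ 28.99292.

E[X] = C(29,6)·2^(1−C(6,2)) = 118755/4096 ≈ 28.99292.


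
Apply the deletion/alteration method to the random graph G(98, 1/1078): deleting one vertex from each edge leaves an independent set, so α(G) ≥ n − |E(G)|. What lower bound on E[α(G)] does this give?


E[|E(G)|] = C(98, 2)·p = 4753 · (1/1078) = 97/22.
E[α(G)] ≥ n − E[|E(G)|] = 98 − 97/22 = 2059/22.
Numerically: ≈ 93.590909.
(This is only a lower bound; the true E[α(G)] may be larger.)

E[α(G)] ≥ 2059/22 ≈ 93.590909.


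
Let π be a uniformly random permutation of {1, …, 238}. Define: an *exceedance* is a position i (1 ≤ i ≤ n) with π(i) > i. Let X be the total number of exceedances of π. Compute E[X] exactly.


Write X = Σ_{i=1}^{238} X_i, where X_i = 1_{π(i) > i}.
For each fixed i, π(i) is uniform over {1, …, 238} (marginal of a uniform permutation), so P[π(i) > i] = (n − i)/n. Summing: Σ_{i=1}^{238} (n − i)/n = (0 + 1 + … + 237)/238 = 238(238 − 1)/(2·238) = (238 − 1)/2.
Hence E[X] = Σ_{i=1}^{238} (238 − i)/238 = 237/2 ≈ 118.50000.

E[X] = 237/2 = 118.50000.


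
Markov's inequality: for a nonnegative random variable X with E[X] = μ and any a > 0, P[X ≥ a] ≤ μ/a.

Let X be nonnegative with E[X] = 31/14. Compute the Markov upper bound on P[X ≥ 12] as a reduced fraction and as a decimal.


μ = E[X] = 31/14, a = 12.
Markov: P[X ≥ 12] ≤ μ/a = (31/14)/12 = 31/168.
Numerically: ≈ 0.185.
(Since a = 12 > μ = 2.214, the bound 31/168 is < 1 and informative.)

P[X ≥ 12] ≤ 31/168 ≈ 0.185.


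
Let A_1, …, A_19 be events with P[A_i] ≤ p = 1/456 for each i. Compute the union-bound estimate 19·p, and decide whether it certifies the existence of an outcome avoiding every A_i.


Union bound: P[∪_{i=1}^{19} A_i] ≤ Σ_i P[A_i] ≤ 19·p = 19·(1/456) = 1/24.
Numerically: 1/24 ≈ 0.04167.
Is 1/24 < 1? YES.
Since P[∪ A_i] ≤ 1/24 < 1, the complement has P[∩ A_i^c] ≥ 1 − 1/24 = 23/24 > 0, so some outcome avoids every A_i.

19·p = 1/24 ≈ 0.04167; existence CERTIFIED by the union bound.


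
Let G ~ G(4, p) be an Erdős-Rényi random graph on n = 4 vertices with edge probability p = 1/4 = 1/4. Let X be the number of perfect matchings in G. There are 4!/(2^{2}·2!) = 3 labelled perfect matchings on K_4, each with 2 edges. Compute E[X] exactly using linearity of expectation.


K_4 has 4!/(2^{2}·2!) = 3 labelled perfect matchings.
For each such perfect matching H, let X_H = 1 if all 2 edges of H are present in G. Then P[X_H = 1] = p^{2} = (1/4)^{2} = 1/16.
Summing the indicators: E[X] = Σ_H E[X_H] = 3 · p^{2} = 3 · 1/16 = 3/16.
Numerically: E[X] ≈ 0.1875.

E[X] = 3 · (1/4)^{2} = 3/16 ≈ 0.1875.


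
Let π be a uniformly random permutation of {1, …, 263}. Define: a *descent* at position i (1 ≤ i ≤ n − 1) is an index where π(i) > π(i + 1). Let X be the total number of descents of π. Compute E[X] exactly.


Write X = Σ X_I over i = 1, …, 262, with X_I the indicator of one descent.
There are 262 indicators.
For each fixed i, the pair (π(i), π(i+1)) is a uniformly random ordered pair of distinct values from {1, …, 263}; by symmetry P[π(i) > π(i+1)] = 1/2.
By linearity: E[X] = 262 · (1/2) = (263 − 1) · (1/2) = 131 ≈ 131.000000.

E[X] = 131 = 131.000000.


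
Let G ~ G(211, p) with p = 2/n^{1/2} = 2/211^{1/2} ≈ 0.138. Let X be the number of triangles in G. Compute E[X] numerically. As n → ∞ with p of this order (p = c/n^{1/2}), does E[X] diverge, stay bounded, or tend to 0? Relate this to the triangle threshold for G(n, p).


Number of potential triangles: C(211, 3) = 1543465.
Each occurs with probability p³ ≈ (0.138)³ ≈ 2.61016e-03.
By linearity: E[X] = C(211, 3)·p³ ≈ 1543465 · 2.61016e-03 ≈ 4028.683.
Since α = 1/2 < 1, p = c/n^{1/2} ≫ 1/n is above the triangle threshold p ~ 1/n. Asymptotically E[X] ~ (c³/6)·n^{3(1−α)} = (2³/6)·n^{1.5} → ∞; triangles are abundant w.h.p.

E[X] ≈ 4028.683; in regime p = Θ(1/n^{1/2}) E[X] diverges (above the triangle threshold p ~ 1/n).


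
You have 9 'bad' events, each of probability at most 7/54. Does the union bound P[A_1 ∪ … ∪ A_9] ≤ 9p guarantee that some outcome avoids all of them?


Union bound: P[∪_{i=1}^{9} A_i] ≤ Σ_i P[A_i] ≤ 9·p = 9·(7/54) = 7/6.
Numerically: 7/6 ≈ 1.16667.
Is 7/6 < 1? NO.
Since the bound 7/6 is ≥ 1, the union bound is uninformative here; it does NOT by itself certify existence.

9·p = 7/6 ≈ 1.16667; existence NOT certified by the union bound.


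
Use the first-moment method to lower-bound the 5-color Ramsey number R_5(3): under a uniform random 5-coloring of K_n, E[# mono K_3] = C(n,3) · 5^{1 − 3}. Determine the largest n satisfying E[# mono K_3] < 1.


We need C(n, 3) · 5^{1 − 3} < 1, i.e. C(n, 3) < 5^{3 − 1} = 25.
Check values of n near the boundary:
  n = 4: C(4, 3) = 4; 4 < 25? YES
  n = 5: C(5, 3) = 10; 10 < 25? YES
  n = 6: C(6, 3) = 20; 20 < 25? YES
  n = 7: C(7, 3) = 35; 35 < 25? NO
  n = 8: C(8, 3) = 56; 56 < 25? NO
The largest n with C(n, 3) < 25 is n = 6 (where E[X] = 4/5 ≈ 0.80000). Hence R_5(3) > 6, i.e. R_5(3) ≥ 7.

Largest n = 6; hence R_5(3) > 6.


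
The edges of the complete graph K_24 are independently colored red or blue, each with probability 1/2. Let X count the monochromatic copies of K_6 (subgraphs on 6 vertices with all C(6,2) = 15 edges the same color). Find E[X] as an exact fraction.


Let X = Σ_S X_S over the C(24, 6) = 134596 subsets S of size 6, where X_S = 1 if the K_6 on S is monochromatic.
For a fixed S, the K_6 on S has C(6, 2) = 15 edges. P[all 15 edges red] = (1/2)^15, and likewise for blue, so P[monochromatic] = 2·(1/2)^15 = 2^{1 − 15} = 1/16384.
By linearity of expectation: E[X] = C(24, 6) · 2^{1 − 15} = 134596 · 1/16384 = 33649/4096.
Numerically: E[X] ≈ 8.2151.

E[X] = C(24,6)·2^(1−C(6,2)) = 33649/4096 ≈ 8.2151.


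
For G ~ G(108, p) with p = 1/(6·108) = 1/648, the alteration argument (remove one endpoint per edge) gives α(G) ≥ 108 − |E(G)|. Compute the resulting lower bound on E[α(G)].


E[|E(G)|] = C(108, 2)·p = 5778 · (1/648) = 107/12.
E[α(G)] ≥ n − E[|E(G)|] = 108 − 107/12 = 1189/12.
Numerically: ≈ 99.083333.
(This is only a lower bound; the true E[α(G)] may be larger.)

E[α(G)] ≥ 1189/12 ≈ 99.083333.


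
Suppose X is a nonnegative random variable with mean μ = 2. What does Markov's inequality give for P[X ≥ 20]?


μ = E[X] = 2, a = 20.
Markov: P[X ≥ 20] ≤ μ/a = (2)/20 = 1/10.
Numerically: ≈ 0.100000.
(Since a = 20 > μ = 2.000000, the bound 1/10 is < 1 and informative.)

P[X ≥ 20] ≤ 1/10 ≈ 0.100000.


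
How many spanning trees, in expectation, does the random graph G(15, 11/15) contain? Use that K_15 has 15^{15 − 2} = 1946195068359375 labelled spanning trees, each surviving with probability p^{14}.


K_15 has 15^{15 − 2} = 1946195068359375 labelled spanning trees.
For each such spanning tree H, let X_H = 1 if all 14 edges of H are present in G. Then P[X_H = 1] = p^{14} = (11/15)^{14} = 379749833583241/29192926025390625.
Summing the indicators: E[X] = Σ_H E[X_H] = 1946195068359375 · p^{14} = 1946195068359375 · 379749833583241/29192926025390625 = 379749833583241/15.
Numerically: E[X] ≈ 2.532e+13.

E[X] = 1946195068359375 · (11/15)^{14} = 379749833583241/15 ≈ 2.532e+13.


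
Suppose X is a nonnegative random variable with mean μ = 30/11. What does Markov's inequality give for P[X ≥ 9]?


μ = E[X] = 30/11, a = 9.
Markov: P[X ≥ 9] ≤ μ/a = (30/11)/9 = 10/33.
Numerically: ≈ 0.303030.
(Since a = 9 > μ = 2.727273, the bound 10/33 is < 1 and informative.)

P[X ≥ 9] ≤ 10/33 ≈ 0.303030.


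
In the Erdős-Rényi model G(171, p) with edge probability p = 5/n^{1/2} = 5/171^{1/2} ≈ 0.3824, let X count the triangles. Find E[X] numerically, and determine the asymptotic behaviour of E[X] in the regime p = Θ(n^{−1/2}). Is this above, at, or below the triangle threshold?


Number of potential triangles: C(171, 3) = 818805.
Each occurs with probability p³ ≈ (0.3824)³ ≈ 5.590052e-02.
By linearity: E[X] = C(171, 3)·p³ ≈ 818805 · 5.590052e-02 ≈ 45771.6252.
Since α = 1/2 < 1, p = c/n^{1/2} ≫ 1/n is above the triangle threshold p ~ 1/n. Asymptotically E[X] ~ (c³/6)·n^{3(1−α)} = (5³/6)·n^{1.5} → ∞; triangles are abundant w.h.p.

E[X] ≈ 45771.6252; in regime p = Θ(1/n^{1/2}) E[X] diverges (above the triangle threshold p ~ 1/n).


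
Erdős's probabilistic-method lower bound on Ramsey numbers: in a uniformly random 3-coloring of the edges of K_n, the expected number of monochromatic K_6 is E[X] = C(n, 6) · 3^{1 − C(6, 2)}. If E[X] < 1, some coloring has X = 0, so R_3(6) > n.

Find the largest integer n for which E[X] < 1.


We need C(n, 6) · 3^{1 − 15} < 1, i.e. C(n, 6) < 3^{15 − 1} = 4782969.
Check values of n near the boundary:
  n = 37: C(37, 6) = 2324784; 2324784 < 4782969? YES
  n = 38: C(38, 6) = 2760681; 2760681 < 4782969? YES
  n = 39: C(39, 6) = 3262623; 3262623 < 4782969? YES
  n = 40: C(40, 6) = 3838380; 3838380 < 4782969? YES
  n = 41: C(41, 6) = 4496388; 4496388 < 4782969? YES
  n = 42: C(42, 6) = 5245786; 5245786 < 4782969? NO
The largest n with C(n, 6) < 4782969 is n = 41 (where E[X] = 1498796/1594323 ≈ 0.9400830). Hence R_3(6) > 41, i.e. R_3(6) ≥ 42.

Largest n = 41; hence R_3(6) > 41.


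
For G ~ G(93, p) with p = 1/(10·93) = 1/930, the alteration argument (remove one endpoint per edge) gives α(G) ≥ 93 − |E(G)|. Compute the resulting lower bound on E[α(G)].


E[|E(G)|] = C(93, 2)·p = 4278 · (1/930) = 23/5.
E[α(G)] ≥ n − E[|E(G)|] = 93 − 23/5 = 442/5.
Numerically: ≈ 88.40000.
(This is only a lower bound; the true E[α(G)] may be larger.)

E[α(G)] ≥ 442/5 ≈ 88.40000.


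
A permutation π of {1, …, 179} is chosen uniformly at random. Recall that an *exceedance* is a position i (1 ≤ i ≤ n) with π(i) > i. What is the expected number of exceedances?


Write X = Σ_{i=1}^{179} X_i, where X_i = 1_{π(i) > i}.
For each fixed i, π(i) is uniform over {1, …, 179} (marginal of a uniform permutation), so P[π(i) > i] = (n − i)/n. Summing: Σ_{i=1}^{179} (n − i)/n = (0 + 1 + … + 178)/179 = 179(179 − 1)/(2·179) = (179 − 1)/2.
Hence E[X] = Σ_{i=1}^{179} (179 − i)/179 = 89 ≈ 89.000.

E[X] = 89 = 89.000.


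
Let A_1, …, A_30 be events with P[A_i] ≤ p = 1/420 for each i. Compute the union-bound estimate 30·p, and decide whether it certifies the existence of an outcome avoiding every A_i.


Union bound: P[∪_{i=1}^{30} A_i] ≤ Σ_i P[A_i] ≤ 30·p = 30·(1/420) = 1/14.
Numerically: 1/14 ≈ 0.0714286.
Is 1/14 < 1? YES.
Since P[∪ A_i] ≤ 1/14 < 1, the complement has P[∩ A_i^c] ≥ 1 − 1/14 = 13/14 > 0, so some outcome avoids every A_i.

30·p = 1/14 ≈ 0.0714286; existence CERTIFIED by the union bound.


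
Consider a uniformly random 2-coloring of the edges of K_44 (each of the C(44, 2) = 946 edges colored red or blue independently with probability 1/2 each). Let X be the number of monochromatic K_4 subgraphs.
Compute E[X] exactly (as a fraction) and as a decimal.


Let X = Σ_S X_S over the C(44, 4) = 135751 subsets S of size 4, where X_S = 1 if the K_4 on S is monochromatic.
For a fixed S, the K_4 on S has C(4, 2) = 6 edges. P[all 6 edges red] = (1/2)^6, and likewise for blue, so P[monochromatic] = 2·(1/2)^6 = 2^{1 − 6} = 1/32.
By linearity of expectation: E[X] = C(44, 4) · 2^{1 − 6} = 135751 · 1/32 = 135751/32.
Numerically: E[X] ≈ 4242.2188.

E[X] = C(44,4)·2^(1−C(4,2)) = 135751/32 ≈ 4242.2188.


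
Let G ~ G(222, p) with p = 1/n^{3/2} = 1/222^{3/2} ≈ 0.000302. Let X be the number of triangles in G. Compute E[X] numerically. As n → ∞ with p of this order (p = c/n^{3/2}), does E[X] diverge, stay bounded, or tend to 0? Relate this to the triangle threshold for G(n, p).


Number of potential triangles: C(222, 3) = 1798940.
Each occurs with probability p³ ≈ (0.000302)³ ≈ 2.76320e-11.
By linearity: E[X] = C(222, 3)·p³ ≈ 1798940 · 2.76320e-11 ≈ 0.000.
Since α = 3/2 > 1, p = c/n^{3/2} = o(1/n) is below the triangle threshold p ~ 1/n. Asymptotically E[X] ~ (c³/6)·n^{3(1−α)} = (1³/6)·n^{-1.5} → 0, so by Markov's inequality G has no triangles w.h.p.

E[X] ≈ 0.000; in regime p = Θ(1/n^{3/2}) E[X] tends to 0 (below the triangle threshold p ~ 1/n).


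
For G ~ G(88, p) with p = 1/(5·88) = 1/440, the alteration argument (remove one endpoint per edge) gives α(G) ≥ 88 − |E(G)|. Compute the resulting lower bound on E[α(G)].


E[|E(G)|] = C(88, 2)·p = 3828 · (1/440) = 87/10.
E[α(G)] ≥ n − E[|E(G)|] = 88 − 87/10 = 793/10.
Numerically: ≈ 79.300000.
(This is only a lower bound; the true E[α(G)] may be larger.)

E[α(G)] ≥ 793/10 ≈ 79.300000.


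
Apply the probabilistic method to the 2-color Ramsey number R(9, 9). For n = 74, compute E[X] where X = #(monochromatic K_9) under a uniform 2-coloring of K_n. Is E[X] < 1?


E[X] = C(74, 9) · 2^{1 − 36} = 110524147514 · 2^{−35} = 110524147514/34359738368.
As a reduced fraction: E[X] = 55262073757/17179869184 ≈ 3.216676.
Is E[X] < 1? NO.
Since E[X] ≥ 1, the first-moment bound is inconclusive at n = 74; it does NOT by itself certify R(9, 9) > 74.

E[X] = 55262073757/17179869184 ≈ 3.216676; E[X] ≥ 1; first-moment method inconclusive here.


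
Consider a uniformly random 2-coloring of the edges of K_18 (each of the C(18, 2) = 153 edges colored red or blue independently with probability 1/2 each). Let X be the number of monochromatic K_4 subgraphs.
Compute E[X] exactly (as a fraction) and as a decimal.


Let X = Σ_S X_S over the C(18, 4) = 3060 subsets S of size 4, where X_S = 1 if the K_4 on S is monochromatic.
For a fixed S, the K_4 on S has C(4, 2) = 6 edges. P[all 6 edges red] = (1/2)^6, and likewise for blue, so P[monochromatic] = 2·(1/2)^6 = 2^{1 − 6} = 1/32.
By linearity of expectation: E[X] = C(18, 4) · 2^{1 − 6} = 3060 · 1/32 = 765/8.
Numerically: E[X] ≈ 95.625.

E[X] = C(18,4)·2^(1−C(4,2)) = 765/8 ≈ 95.625.


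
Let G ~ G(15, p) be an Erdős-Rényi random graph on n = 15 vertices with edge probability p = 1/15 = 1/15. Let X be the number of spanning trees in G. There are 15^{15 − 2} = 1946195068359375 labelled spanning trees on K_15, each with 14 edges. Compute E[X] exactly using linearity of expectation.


K_15 has 15^{15 − 2} = 1946195068359375 labelled spanning trees.
For each such spanning tree H, let X_H = 1 if all 14 edges of H are present in G. Then P[X_H = 1] = p^{14} = (1/15)^{14} = 1/29192926025390625.
By linearity: E[X] = Σ_H E[X_H] = 1946195068359375 · p^{14} = 1946195068359375 · 1/29192926025390625 = 1/15.
Numerically: E[X] ≈ 0.0667.

E[X] = 1946195068359375 · (1/15)^{14} = 1/15 ≈ 0.0667.


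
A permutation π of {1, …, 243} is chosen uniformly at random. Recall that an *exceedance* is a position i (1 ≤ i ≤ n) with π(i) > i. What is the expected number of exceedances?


Write X = Σ_{i=1}^{243} X_i, where X_i = 1_{π(i) > i}.
For each fixed i, π(i) is uniform over {1, …, 243} (marginal of a uniform permutation), so P[π(i) > i] = (n − i)/n. Summing: Σ_{i=1}^{243} (n − i)/n = (0 + 1 + … + 242)/243 = 243(243 − 1)/(2·243) = (243 − 1)/2.
Hence E[X] = Σ_{i=1}^{243} (243 − i)/243 = 121 ≈ 121.00000.

E[X] = 121 = 121.00000.


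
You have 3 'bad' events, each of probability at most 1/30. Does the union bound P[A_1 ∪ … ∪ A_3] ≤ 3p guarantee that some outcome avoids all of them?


Union bound: P[∪_{i=1}^{3} A_i] ≤ Σ_i P[A_i] ≤ 3·p = 3·(1/30) = 1/10.
Numerically: 1/10 ≈ 0.10000.
Is 1/10 < 1? YES.
Since P[∪ A_i] ≤ 1/10 < 1, the complement has P[∩ A_i^c] ≥ 1 − 1/10 = 9/10 > 0, so some outcome avoids every A_i.

3·p = 1/10 ≈ 0.10000; existence CERTIFIED by the union bound.


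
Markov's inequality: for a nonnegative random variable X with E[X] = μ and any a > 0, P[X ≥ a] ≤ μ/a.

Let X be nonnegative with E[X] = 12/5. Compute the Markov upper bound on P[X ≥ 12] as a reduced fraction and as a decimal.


μ = E[X] = 12/5, a = 12.
Markov: P[X ≥ 12] ≤ μ/a = (12/5)/12 = 1/5.
Numerically: ≈ 0.2000.
(Since a = 12 > μ = 2.4000, the bound 1/5 is < 1 and informative.)

P[X ≥ 12] ≤ 1/5 ≈ 0.2000.


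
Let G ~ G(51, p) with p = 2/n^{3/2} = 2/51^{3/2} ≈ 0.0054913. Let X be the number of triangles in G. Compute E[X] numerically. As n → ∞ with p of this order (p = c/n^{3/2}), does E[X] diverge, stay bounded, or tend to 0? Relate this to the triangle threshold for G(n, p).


Number of potential triangles: C(51, 3) = 20825.
Each occurs with probability p³ ≈ (0.0054913)³ ≈ 1.6558622e-07.
By linearity: E[X] = C(51, 3)·p³ ≈ 20825 · 1.6558622e-07 ≈ 0.00345.
Since α = 3/2 > 1, p = c/n^{3/2} = o(1/n) is below the triangle threshold p ~ 1/n. Asymptotically E[X] ~ (c³/6)·n^{3(1−α)} = (2³/6)·n^{-1.5} → 0, so by Markov's inequality G has no triangles w.h.p.

E[X] ≈ 0.00345; in regime p = Θ(1/n^{3/2}) E[X] tends to 0 (below the triangle threshold p ~ 1/n).


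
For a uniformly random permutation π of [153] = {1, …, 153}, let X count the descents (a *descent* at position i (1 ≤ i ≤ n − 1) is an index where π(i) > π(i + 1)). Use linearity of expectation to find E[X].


Write X = Σ X_I over i = 1, …, 152, with X_I the indicator of one descent.
There are 152 indicators.
For each fixed i, the pair (π(i), π(i+1)) is a uniformly random ordered pair of distinct values from {1, …, 153}; by symmetry P[π(i) > π(i+1)] = 1/2.
By linearity: E[X] = 152 · (1/2) = (153 − 1) · (1/2) = 76 ≈ 76.000.

E[X] = 76 = 76.000.


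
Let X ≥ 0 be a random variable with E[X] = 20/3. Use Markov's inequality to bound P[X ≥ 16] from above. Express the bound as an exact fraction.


μ = E[X] = 20/3, a = 16.
Markov: P[X ≥ 16] ≤ μ/a = (20/3)/16 = 5/12.
Numerically: ≈ 0.416667.
(Since a = 16 > μ = 6.666667, the bound 5/12 is < 1 and informative.)

P[X ≥ 16] ≤ 5/12 ≈ 0.416667.


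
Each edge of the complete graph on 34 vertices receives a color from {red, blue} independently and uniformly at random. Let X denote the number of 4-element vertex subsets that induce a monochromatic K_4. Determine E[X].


Let X = Σ_S X_S over the C(34, 4) = 46376 subsets S of size 4, where X_S = 1 if the K_4 on S is monochromatic.
For a fixed S, the K_4 on S has C(4, 2) = 6 edges. P[all 6 edges red] = (1/2)^6, and likewise for blue, so P[monochromatic] = 2·(1/2)^6 = 2^{1 − 6} = 1/32.
Summing: E[X] = C(34, 4) · 2^{1 − 6} = 46376 · 1/32 = 5797/4.
Numerically: E[X] ≈ 1449.25000.

E[X] = C(34,4)·2^(1−C(4,2)) = 5797/4 ≈ 1449.25000.


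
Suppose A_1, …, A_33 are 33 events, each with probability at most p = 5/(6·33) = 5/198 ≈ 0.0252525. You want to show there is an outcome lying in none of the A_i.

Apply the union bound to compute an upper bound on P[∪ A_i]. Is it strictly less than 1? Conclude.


Union bound: P[∪_{i=1}^{33} A_i] ≤ Σ_i P[A_i] ≤ 33·p = 33·(5/198) = 5/6.
Numerically: 5/6 ≈ 0.8333333.
Is 5/6 < 1? YES.
Since P[∪ A_i] ≤ 5/6 < 1, the complement has P[∩ A_i^c] ≥ 1 − 5/6 = 1/6 > 0, so some outcome avoids every A_i.

33·p = 5/6 ≈ 0.8333333; existence CERTIFIED by the union bound.


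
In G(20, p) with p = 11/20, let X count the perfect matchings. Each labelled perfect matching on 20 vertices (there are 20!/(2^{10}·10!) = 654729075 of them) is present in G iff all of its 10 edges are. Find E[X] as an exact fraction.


K_20 has 20!/(2^{10}·10!) = 654729075 labelled perfect matchings.
For each such perfect matching H, let X_H = 1 if all 10 edges of H are present in G. Then P[X_H = 1] = p^{10} = (11/20)^{10} = 25937424601/10240000000000.
By linearity: E[X] = Σ_H E[X_H] = 654729075 · p^{10} = 654729075 · 25937424601/10240000000000 = 679279440675798963/409600000000.
Numerically: E[X] ≈ 1.6584e+06.

E[X] = 654729075 · (11/20)^{10} = 679279440675798963/409600000000 ≈ 1.6584e+06.


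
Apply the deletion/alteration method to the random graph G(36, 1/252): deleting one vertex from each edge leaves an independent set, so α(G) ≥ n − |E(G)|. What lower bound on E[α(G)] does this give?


E[|E(G)|] = C(36, 2)·p = 630 · (1/252) = 5/2.
E[α(G)] ≥ n − E[|E(G)|] = 36 − 5/2 = 67/2.
Numerically: ≈ 33.50000.
(This is only a lower bound; the true E[α(G)] may be larger.)

E[α(G)] ≥ 67/2 ≈ 33.50000.


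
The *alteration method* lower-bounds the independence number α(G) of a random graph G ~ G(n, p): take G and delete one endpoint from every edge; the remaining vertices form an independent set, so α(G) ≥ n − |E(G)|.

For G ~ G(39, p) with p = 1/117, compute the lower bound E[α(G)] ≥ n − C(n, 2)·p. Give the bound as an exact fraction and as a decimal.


E[|E(G)|] = C(39, 2)·p = 741 · (1/117) = 19/3.
E[α(G)] ≥ n − E[|E(G)|] = 39 − 19/3 = 98/3.
Numerically: ≈ 32.667.
(This is only a lower bound; the true E[α(G)] may be larger.)

E[α(G)] ≥ 98/3 ≈ 32.667.


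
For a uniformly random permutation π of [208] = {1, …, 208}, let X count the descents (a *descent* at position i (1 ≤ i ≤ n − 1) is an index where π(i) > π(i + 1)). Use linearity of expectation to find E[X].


Write X = Σ X_I over i = 1, …, 207, with X_I the indicator of one descent.
There are 207 indicators.
For each fixed i, the pair (π(i), π(i+1)) is a uniformly random ordered pair of distinct values from {1, …, 208}; by symmetry P[π(i) > π(i+1)] = 1/2.
By linearity: E[X] = 207 · (1/2) = (208 − 1) · (1/2) = 207/2 ≈ 103.500000.

E[X] = 207/2 = 103.500000.


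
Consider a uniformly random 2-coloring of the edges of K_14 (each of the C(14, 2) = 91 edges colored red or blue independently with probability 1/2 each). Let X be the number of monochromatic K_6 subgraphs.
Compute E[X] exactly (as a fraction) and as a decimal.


Let X = Σ_S X_S over the C(14, 6) = 3003 subsets S of size 6, where X_S = 1 if the K_6 on S is monochromatic.
For a fixed S, the K_6 on S has C(6, 2) = 15 edges. P[all 15 edges red] = (1/2)^15, and likewise for blue, so P[monochromatic] = 2·(1/2)^15 = 2^{1 − 15} = 1/16384.
By linearity: E[X] = C(14, 6) · 2^{1 − 15} = 3003 · 1/16384 = 3003/16384.
Numerically: E[X] ≈ 0.1833.

E[X] = C(14,6)·2^(1−C(6,2)) = 3003/16384 ≈ 0.1833.


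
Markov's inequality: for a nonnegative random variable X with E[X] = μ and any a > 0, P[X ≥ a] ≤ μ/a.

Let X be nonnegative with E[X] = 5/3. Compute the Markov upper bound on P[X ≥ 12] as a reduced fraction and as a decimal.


μ = E[X] = 5/3, a = 12.
Markov: P[X ≥ 12] ≤ μ/a = (5/3)/12 = 5/36.
Numerically: ≈ 0.139.
(Since a = 12 > μ = 1.667, the bound 5/36 is < 1 and informative.)

P[X ≥ 12] ≤ 5/36 ≈ 0.139.


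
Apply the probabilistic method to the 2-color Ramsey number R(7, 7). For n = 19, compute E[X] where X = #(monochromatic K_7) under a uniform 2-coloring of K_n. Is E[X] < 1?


E[X] = C(19, 7) · 2^{1 − 21} = 50388 · 2^{−20} = 50388/1048576.
As a reduced fraction: E[X] = 12597/262144 ≈ 0.04805.
Is E[X] < 1? YES.
Since E[X] < 1, there exists a 2-coloring of K_{19} with no monochromatic K_7; hence R(7, 7) > 19.

E[X] = 12597/262144 ≈ 0.04805; E[X] < 1, so R(7, 7) > 19.


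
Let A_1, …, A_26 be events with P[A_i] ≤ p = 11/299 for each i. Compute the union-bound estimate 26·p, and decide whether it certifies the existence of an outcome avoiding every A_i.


Union bound: P[∪_{i=1}^{26} A_i] ≤ Σ_i P[A_i] ≤ 26·p = 26·(11/299) = 22/23.
Numerically: 22/23 ≈ 0.957.
Is 22/23 < 1? YES.
Since P[∪ A_i] ≤ 22/23 < 1, the complement has P[∩ A_i^c] ≥ 1 − 22/23 = 1/23 > 0, so some outcome avoids every A_i.

26·p = 22/23 ≈ 0.957; existence CERTIFIED by the union bound.


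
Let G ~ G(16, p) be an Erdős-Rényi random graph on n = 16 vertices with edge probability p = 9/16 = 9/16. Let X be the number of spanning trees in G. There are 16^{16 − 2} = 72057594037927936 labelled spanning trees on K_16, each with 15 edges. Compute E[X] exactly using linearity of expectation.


K_16 has 16^{16 − 2} = 72057594037927936 labelled spanning trees.
For each such spanning tree H, let X_H = 1 if all 15 edges of H are present in G. Then P[X_H = 1] = p^{15} = (9/16)^{15} = 205891132094649/1152921504606846976.
By linearity: E[X] = Σ_H E[X_H] = 72057594037927936 · p^{15} = 72057594037927936 · 205891132094649/1152921504606846976 = 205891132094649/16.
Numerically: E[X] ≈ 1.2868e+13.

E[X] = 72057594037927936 · (9/16)^{15} = 205891132094649/16 ≈ 1.2868e+13.
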